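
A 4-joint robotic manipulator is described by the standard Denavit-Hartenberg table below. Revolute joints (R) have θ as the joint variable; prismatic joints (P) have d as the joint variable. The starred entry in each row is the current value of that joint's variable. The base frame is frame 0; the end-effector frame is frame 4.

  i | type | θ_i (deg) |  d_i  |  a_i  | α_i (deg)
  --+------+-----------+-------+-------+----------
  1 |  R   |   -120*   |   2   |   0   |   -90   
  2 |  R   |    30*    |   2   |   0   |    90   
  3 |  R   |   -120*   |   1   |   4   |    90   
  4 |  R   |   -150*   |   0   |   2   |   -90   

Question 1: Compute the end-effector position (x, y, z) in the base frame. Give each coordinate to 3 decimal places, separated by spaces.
0.522 0.833 2.567

after link 1: o_1 = (0.0000, 0.0000, 2.0000)
after link 2: o_2 = (1.7321, -1.0000, 2.0000)
after link 3: o_3 = (-0.6519, 1.7990, 3.8660)
after link 4: o_4 = (0.5221, 0.8325, 2.5670)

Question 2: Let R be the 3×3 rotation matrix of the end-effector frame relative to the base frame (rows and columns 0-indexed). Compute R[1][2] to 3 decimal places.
0.779

End-effector z-axis (col 2 of R) = (-0.0502,0.7790,-0.6250)
R[1][2] = 0.7790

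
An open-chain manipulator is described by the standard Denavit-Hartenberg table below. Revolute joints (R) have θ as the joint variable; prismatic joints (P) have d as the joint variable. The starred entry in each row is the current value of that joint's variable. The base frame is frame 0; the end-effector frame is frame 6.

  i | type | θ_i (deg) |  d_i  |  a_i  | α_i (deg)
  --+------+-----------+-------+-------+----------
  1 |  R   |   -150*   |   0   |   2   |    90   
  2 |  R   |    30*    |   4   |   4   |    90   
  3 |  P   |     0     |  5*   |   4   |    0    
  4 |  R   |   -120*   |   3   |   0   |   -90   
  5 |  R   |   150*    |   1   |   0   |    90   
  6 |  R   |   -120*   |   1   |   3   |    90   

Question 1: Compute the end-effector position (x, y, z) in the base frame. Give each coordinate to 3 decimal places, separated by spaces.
after link 1: o_1 = (-1.7321, -1.0000, 0.0000)
after link 2: o_2 = (-6.7321, 0.7321, 2.0000)
after link 3: o_3 = (-11.8971, -2.2500, -0.3301)
after link 4: o_4 = (-13.1962, -3.0000, -2.9282)
after link 5: o_5 = (-13.5957, -3.8080, -2.4952)
after link 6: o_6 = (-11.0538, -2.6395, -3.9695)

-11.054 -2.640 -3.969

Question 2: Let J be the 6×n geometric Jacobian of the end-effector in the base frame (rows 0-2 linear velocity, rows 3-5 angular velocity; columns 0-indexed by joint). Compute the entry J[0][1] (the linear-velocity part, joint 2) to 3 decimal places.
-3.438

axis z_1 = (-0.5000,0.8660,0.0000); lever o_n−o_1 = (-9.3218,-1.6395,-3.9695)
cross product → J_v[:, 1] = (-3.4377,-1.9847,8.8926)
J_ω[:, 1] = z_1
entry J[0][1] = -3.4377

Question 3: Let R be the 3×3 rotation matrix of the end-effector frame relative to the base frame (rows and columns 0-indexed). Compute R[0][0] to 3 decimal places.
End-effector x-axis (col 0 of R) = (0.5876,0.4062,-0.6998)
R[0][0] = 0.5876

0.588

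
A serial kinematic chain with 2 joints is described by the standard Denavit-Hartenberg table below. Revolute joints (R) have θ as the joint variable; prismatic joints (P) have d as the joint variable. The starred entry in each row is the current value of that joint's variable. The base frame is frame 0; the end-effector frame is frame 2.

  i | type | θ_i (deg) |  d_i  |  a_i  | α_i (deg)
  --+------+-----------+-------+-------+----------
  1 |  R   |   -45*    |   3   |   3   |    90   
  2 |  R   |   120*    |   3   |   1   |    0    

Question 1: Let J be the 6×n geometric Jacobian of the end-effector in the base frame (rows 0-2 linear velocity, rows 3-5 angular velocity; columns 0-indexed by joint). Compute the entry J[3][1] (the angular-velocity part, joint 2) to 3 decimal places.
-0.707

axis z_1 = (-0.7071,-0.7071,0.0000); lever o_n−o_1 = (-2.4749,-1.7678,0.8660)
cross product → J_v[:, 1] = (-0.6124,0.6124,-0.5000)
J_ω[:, 1] = z_1
entry J[3][1] = -0.7071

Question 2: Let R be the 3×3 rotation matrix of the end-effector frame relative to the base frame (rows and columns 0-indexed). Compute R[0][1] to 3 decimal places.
-0.612

End-effector y-axis (col 1 of R) = (-0.6124,0.6124,-0.5000)
R[0][1] = -0.6124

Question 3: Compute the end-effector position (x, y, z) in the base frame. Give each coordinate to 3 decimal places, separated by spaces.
after link 1: o_1 = (2.1213, -2.1213, 3.0000)
after link 2: o_2 = (-0.3536, -3.8891, 3.8660)

-0.354 -3.889 3.866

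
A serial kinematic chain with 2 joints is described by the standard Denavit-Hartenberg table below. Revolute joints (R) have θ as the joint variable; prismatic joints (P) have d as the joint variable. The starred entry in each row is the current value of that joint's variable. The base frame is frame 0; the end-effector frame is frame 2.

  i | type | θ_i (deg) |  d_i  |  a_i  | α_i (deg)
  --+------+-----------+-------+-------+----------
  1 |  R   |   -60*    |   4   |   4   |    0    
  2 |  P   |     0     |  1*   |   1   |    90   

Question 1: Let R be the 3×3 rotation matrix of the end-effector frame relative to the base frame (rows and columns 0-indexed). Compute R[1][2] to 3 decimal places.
-0.500

End-effector z-axis (col 2 of R) = (-0.8660,-0.5000,0.0000)
R[1][2] = -0.5000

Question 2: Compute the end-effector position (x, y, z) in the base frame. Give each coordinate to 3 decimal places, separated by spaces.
2.500 -4.330 5.000

after link 1: o_1 = (2.0000, -3.4641, 4.0000)
after link 2: o_2 = (2.5000, -4.3301, 5.0000)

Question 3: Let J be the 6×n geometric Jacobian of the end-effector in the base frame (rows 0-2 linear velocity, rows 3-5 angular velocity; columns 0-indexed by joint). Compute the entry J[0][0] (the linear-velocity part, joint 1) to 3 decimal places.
axis z_0 = ẑ; lever o_n−o_0 = (2.5000,-4.3301,5.0000)
cross product → J_v[:, 0] = (4.3301,2.5000,-0.0000)
J_ω[:, 0] = z_0
entry J[0][0] = 4.3301

4.330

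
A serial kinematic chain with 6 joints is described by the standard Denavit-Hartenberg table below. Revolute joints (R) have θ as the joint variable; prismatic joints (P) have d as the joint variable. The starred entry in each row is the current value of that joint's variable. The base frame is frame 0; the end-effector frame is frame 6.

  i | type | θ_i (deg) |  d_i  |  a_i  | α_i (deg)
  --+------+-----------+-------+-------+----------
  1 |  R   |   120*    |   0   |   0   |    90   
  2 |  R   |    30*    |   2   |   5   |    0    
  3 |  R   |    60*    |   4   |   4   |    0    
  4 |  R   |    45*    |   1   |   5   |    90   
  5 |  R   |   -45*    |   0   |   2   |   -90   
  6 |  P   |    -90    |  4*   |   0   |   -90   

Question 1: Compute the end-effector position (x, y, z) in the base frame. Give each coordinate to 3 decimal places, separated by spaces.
after link 1: o_1 = (0.0000, 0.0000, 0.0000)
after link 2: o_2 = (-0.4330, 4.7500, 2.5000)
after link 3: o_3 = (3.0311, 6.7500, 6.5000)
after link 4: o_4 = (5.6649, 4.1881, 10.0355)
after link 5: o_5 = (4.9401, 2.6150, 11.0355)
after link 6: o_6 = (8.3896, 2.2972, 13.0355)

8.390 2.297 13.036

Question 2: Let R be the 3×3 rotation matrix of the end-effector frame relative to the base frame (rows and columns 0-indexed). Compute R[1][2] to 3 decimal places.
-0.787

End-effector z-axis (col 2 of R) = (-0.3624,-0.7866,0.5000)
R[1][2] = -0.7866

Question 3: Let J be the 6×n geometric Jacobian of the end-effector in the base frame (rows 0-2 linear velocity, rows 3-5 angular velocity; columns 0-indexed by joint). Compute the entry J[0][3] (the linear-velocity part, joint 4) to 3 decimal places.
3.268

axis z_3 = (0.8660,0.5000,0.0000); lever o_n−o_3 = (5.3585,-4.4528,6.5355)
cross product → J_v[:, 3] = (3.2678,-5.6599,-6.5355)
J_ω[:, 3] = z_3
entry J[0][3] = 3.2678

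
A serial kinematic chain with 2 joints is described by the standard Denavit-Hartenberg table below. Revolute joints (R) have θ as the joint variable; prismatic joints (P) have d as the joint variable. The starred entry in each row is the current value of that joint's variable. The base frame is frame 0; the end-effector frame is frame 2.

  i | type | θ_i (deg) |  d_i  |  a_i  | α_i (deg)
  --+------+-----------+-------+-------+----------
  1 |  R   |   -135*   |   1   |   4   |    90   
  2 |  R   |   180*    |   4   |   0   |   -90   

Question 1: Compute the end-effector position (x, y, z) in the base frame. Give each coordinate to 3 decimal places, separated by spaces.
-5.657 -0.000 1.000

after link 1: o_1 = (-2.8284, -2.8284, 1.0000)
after link 2: o_2 = (-5.6569, -0.0000, 1.0000)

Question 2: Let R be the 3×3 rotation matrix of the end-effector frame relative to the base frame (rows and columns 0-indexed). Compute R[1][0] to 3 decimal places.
0.707

End-effector x-axis (col 0 of R) = (0.7071,0.7071,0.0000)
R[1][0] = 0.7071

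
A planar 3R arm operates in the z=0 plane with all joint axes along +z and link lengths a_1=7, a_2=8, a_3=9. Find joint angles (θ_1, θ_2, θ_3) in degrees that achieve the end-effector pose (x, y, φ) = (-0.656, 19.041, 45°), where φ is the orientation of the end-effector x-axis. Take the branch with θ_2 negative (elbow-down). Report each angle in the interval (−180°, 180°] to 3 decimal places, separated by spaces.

135.003 -30.008 -59.995

wrist centre = target − a_3·(cos φ, sin φ) = (-7.0200, 12.6770)
cos θ_2 = (209.9872−7²−8²)/(2·7·8) = 0.8660; θ_2 = -30.0079° (elbow-down)
β = atan2(12.6770,-7.0200) = 118.9757°; ψ = atan2(-4.0009,13.9277) = -16.0276°
θ_1 = β − ψ = 135.0033°
θ_3 = φ − θ_1 − θ_2 = -59.9954° (wrapped to (-180°,180°])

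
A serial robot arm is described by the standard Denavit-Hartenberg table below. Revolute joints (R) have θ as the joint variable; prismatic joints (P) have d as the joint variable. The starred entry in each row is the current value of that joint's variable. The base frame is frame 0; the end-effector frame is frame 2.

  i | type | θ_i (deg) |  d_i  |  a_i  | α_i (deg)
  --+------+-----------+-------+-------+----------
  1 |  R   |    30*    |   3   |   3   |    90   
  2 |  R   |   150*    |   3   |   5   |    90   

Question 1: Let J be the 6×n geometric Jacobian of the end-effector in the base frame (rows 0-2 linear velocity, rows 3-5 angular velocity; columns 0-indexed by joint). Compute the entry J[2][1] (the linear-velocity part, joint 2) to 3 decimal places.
axis z_1 = (0.5000,-0.8660,0.0000); lever o_n−o_1 = (-2.2500,-4.7631,2.5000)
cross product → J_v[:, 1] = (-2.1651,-1.2500,-4.3301)
J_ω[:, 1] = z_1
entry J[2][1] = -4.3301

-4.330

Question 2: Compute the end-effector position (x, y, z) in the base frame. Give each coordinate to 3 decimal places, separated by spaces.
after link 1: o_1 = (2.5981, 1.5000, 3.0000)
after link 2: o_2 = (0.3481, -3.2631, 5.5000)

0.348 -3.263 5.500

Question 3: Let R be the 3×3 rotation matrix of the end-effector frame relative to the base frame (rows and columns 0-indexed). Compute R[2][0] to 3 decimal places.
End-effector x-axis (col 0 of R) = (-0.7500,-0.4330,0.5000)
R[2][0] = 0.5000

0.500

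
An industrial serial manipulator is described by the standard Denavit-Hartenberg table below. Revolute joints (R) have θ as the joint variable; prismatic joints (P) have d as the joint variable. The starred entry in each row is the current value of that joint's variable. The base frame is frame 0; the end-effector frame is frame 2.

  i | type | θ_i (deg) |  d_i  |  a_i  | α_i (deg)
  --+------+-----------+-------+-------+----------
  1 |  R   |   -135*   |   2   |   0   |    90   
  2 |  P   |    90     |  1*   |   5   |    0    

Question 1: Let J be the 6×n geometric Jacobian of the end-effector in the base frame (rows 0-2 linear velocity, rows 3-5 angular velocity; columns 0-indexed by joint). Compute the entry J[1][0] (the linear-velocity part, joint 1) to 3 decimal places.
axis z_0 = ẑ; lever o_n−o_0 = (-0.7071,0.7071,7.0000)
cross product → J_v[:, 0] = (-0.7071,-0.7071,0.0000)
J_ω[:, 0] = z_0
entry J[1][0] = -0.7071

-0.707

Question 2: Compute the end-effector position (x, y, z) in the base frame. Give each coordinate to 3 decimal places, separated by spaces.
-0.707 0.707 7.000

after link 1: o_1 = (0.0000, 0.0000, 2.0000)
after link 2: o_2 = (-0.7071, 0.7071, 7.0000)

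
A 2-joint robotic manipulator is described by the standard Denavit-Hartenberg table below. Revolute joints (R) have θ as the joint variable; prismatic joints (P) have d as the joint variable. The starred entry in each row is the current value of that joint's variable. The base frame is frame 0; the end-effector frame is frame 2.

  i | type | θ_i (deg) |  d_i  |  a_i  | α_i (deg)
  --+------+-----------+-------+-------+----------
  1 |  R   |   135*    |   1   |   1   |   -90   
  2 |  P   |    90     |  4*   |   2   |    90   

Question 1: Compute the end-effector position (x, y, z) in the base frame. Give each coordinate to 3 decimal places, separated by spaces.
-3.536 -2.121 -1.000

after link 1: o_1 = (-0.7071, 0.7071, 1.0000)
after link 2: o_2 = (-3.5355, -2.1213, -1.0000)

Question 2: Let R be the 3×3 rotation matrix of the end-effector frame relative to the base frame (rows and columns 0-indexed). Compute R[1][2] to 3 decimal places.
0.707

End-effector z-axis (col 2 of R) = (-0.7071,0.7071,0.0000)
R[1][2] = 0.7071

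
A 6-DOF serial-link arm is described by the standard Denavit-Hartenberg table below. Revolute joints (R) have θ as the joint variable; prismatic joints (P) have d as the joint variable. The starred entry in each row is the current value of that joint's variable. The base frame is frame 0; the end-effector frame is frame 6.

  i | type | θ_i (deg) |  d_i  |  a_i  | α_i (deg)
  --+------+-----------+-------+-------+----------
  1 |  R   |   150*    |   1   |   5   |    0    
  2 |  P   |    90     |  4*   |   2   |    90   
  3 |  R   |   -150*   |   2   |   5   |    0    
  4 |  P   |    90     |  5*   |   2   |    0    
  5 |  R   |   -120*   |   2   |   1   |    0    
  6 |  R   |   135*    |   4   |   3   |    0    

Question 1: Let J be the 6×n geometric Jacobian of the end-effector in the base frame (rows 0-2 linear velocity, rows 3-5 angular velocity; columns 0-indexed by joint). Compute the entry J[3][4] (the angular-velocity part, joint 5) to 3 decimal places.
-0.866

axis z_4 = (-0.8660,0.5000,0.0000); lever o_n−o_4 = (-5.7568,2.0289,-2.1213)
cross product → J_v[:, 4] = (-1.0607,-1.8371,1.1213)
J_ω[:, 4] = z_4
entry J[3][4] = -0.8660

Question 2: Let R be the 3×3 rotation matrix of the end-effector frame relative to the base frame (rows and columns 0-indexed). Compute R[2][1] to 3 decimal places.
End-effector y-axis (col 1 of R) = (-0.3536,-0.6124,0.7071)
R[2][1] = 0.7071

0.707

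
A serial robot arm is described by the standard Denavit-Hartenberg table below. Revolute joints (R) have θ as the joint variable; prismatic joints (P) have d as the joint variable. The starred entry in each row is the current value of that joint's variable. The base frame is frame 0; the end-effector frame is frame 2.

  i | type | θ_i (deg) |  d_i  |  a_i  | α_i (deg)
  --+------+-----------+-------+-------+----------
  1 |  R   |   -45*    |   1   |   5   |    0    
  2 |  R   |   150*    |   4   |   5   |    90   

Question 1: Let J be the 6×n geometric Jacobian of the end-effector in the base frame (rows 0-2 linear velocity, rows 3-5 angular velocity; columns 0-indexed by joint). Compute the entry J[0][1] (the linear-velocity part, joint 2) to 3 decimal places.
-4.830

axis z_1 = (0.0000,0.0000,1.0000); lever o_n−o_1 = (-1.2941,4.8296,4.0000)
cross product → J_v[:, 1] = (-4.8296,-1.2941,0.0000)
J_ω[:, 1] = z_1
entry J[0][1] = -4.8296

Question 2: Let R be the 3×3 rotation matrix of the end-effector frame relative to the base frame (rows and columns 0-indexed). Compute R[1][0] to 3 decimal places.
End-effector x-axis (col 0 of R) = (-0.2588,0.9659,0.0000)
R[1][0] = 0.9659

0.966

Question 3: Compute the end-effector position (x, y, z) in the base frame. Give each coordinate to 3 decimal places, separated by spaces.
after link 1: o_1 = (3.5355, -3.5355, 1.0000)
after link 2: o_2 = (2.2414, 1.2941, 5.0000)

2.241 1.294 5.000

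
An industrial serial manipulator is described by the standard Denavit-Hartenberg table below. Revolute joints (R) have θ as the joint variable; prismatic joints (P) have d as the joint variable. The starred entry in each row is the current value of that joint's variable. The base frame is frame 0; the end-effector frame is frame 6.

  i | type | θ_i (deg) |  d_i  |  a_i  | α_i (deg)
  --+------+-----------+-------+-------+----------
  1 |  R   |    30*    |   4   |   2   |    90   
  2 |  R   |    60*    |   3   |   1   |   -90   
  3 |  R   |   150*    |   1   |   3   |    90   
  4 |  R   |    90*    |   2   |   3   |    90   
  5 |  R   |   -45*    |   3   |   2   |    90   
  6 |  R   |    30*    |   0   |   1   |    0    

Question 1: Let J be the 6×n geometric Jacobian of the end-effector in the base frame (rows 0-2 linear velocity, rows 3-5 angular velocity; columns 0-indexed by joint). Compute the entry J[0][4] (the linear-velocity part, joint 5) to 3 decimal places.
-1.959

axis z_4 = (-0.6250,0.2165,-0.7500); lever o_n−o_4 = (-3.2687,-1.8930,-2.4892)
cross product → J_v[:, 4] = (-1.9587,0.8957,1.8908)
J_ω[:, 4] = z_4
entry J[0][4] = -1.9587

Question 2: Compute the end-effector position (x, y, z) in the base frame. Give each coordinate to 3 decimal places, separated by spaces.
-4.912 -2.574 2.993

after link 1: o_1 = (1.7321, 1.0000, 4.0000)
after link 2: o_2 = (3.6651, -1.3481, 4.8660)
after link 3: o_3 = (1.0401, -1.1316, 3.1160)
after link 4: o_4 = (-1.6429, -0.6806, 5.4821)
after link 5: o_5 = (-4.2724, -1.8809, 3.3268)
after link 6: o_6 = (-4.9116, -2.5736, 2.9928)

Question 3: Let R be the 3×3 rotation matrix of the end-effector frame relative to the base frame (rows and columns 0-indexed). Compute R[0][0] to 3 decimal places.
-0.639

End-effector x-axis (col 0 of R) = (-0.6392,-0.6927,-0.3340)
R[0][0] = -0.6392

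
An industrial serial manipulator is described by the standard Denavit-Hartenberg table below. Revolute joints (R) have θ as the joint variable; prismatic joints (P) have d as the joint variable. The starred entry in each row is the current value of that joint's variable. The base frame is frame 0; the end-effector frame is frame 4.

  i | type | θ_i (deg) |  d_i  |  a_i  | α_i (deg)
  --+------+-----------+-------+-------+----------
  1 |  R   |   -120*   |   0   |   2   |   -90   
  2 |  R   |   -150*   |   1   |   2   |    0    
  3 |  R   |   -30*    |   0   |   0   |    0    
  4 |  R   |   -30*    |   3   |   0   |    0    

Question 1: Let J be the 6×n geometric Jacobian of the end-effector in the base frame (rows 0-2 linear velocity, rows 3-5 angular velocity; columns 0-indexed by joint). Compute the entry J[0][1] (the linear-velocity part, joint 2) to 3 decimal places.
axis z_1 = (0.8660,-0.5000,0.0000); lever o_n−o_1 = (4.3301,-0.5000,1.0000)
cross product → J_v[:, 1] = (-0.5000,-0.8660,1.7321)
J_ω[:, 1] = z_1
entry J[0][1] = -0.5000

-0.500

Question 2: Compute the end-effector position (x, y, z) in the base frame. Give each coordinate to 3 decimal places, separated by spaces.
3.330 -2.232 1.000

after link 1: o_1 = (-1.0000, -1.7321, 0.0000)
after link 2: o_2 = (0.7321, -0.7321, 1.0000)
after link 3: o_3 = (0.7321, -0.7321, 1.0000)
after link 4: o_4 = (3.3301, -2.2321, 1.0000)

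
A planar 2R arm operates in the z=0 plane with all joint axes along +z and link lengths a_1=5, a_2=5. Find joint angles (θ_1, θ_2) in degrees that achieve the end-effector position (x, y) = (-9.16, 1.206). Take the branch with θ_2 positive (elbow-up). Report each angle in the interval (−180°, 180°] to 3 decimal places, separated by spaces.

cos θ_2 = (85.3600−5²−5²)/(2·5·5) = 0.7072; θ_2 = 44.9924° (elbow-up)
β = atan2(1.2060,-9.1600) = 172.4996°; ψ = atan2(3.5351,8.5360) = 22.4962°
θ_1 = β − ψ = 150.0034°

150.003 44.992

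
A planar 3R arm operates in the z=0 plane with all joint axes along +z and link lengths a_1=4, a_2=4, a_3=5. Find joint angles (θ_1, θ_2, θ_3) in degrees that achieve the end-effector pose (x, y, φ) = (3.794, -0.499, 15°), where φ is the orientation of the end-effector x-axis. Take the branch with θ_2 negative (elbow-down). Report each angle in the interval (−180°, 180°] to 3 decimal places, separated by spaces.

-45.010 -149.998 -149.992

wrist centre = target − a_3·(cos φ, sin φ) = (-1.0356, -1.7931)
cos θ_2 = (4.2877−4²−4²)/(2·4·4) = -0.8660; θ_2 = -149.9981° (elbow-down)
β = atan2(-1.7931,-1.0356) = -120.0092°; ψ = atan2(-2.0001,0.5360) = -74.9990°
θ_1 = β − ψ = -45.0102°
θ_3 = φ − θ_1 − θ_2 = -149.9917° (wrapped to (-180°,180°])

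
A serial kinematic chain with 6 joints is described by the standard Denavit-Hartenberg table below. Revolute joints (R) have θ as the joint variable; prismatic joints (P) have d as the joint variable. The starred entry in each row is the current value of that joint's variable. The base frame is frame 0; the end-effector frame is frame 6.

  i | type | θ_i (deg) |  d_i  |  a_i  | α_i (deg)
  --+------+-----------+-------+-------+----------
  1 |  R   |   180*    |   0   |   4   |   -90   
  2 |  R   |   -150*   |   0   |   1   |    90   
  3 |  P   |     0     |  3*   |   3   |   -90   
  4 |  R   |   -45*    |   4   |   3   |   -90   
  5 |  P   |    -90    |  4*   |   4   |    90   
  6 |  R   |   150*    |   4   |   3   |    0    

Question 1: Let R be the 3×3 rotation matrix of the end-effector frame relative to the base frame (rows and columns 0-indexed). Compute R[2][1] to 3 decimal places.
-0.837

End-effector y-axis (col 1 of R) = (-0.2241,0.5000,-0.8365)
R[2][1] = -0.8365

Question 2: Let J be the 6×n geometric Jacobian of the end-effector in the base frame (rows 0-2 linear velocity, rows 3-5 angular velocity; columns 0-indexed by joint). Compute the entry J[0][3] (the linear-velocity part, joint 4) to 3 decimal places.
-5.571

axis z_3 = (-0.0000,-1.0000,0.0000); lever o_n−o_3 = (0.4576,-5.4019,5.5714)
cross product → J_v[:, 3] = (-5.5714,0.0000,0.4576)
J_ω[:, 3] = z_3
entry J[0][3] = -5.5714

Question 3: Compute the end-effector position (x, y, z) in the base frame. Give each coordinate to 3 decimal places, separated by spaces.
1.422 -5.402 4.973

after link 1: o_1 = (-4.0000, 0.0000, 0.0000)
after link 2: o_2 = (-3.1340, 0.0000, 0.5000)
after link 3: o_3 = (0.9641, -0.0000, -0.5981)
after link 4: o_4 = (3.8619, -4.0000, -1.3745)
after link 5: o_5 = (4.8972, -8.0000, 2.4892)
after link 6: o_6 = (1.4217, -5.4019, 4.9733)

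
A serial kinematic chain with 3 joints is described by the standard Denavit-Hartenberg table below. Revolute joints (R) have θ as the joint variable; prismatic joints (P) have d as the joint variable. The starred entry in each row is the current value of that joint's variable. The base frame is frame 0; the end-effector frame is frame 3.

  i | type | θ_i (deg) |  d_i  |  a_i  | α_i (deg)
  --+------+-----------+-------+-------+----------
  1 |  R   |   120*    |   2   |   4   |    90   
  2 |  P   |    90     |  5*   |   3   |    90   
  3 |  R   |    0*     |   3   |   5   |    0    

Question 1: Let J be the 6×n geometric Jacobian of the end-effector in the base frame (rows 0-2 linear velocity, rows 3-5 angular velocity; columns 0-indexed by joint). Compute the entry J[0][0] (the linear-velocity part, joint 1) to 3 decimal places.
-8.562

axis z_0 = ẑ; lever o_n−o_0 = (0.8301,8.5622,10.0000)
cross product → J_v[:, 0] = (-8.5622,0.8301,0.0000)
J_ω[:, 0] = z_0
entry J[0][0] = -8.5622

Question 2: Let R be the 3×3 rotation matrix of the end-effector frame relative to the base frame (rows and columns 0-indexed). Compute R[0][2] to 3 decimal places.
-0.500

End-effector z-axis (col 2 of R) = (-0.5000,0.8660,-0.0000)
R[0][2] = -0.5000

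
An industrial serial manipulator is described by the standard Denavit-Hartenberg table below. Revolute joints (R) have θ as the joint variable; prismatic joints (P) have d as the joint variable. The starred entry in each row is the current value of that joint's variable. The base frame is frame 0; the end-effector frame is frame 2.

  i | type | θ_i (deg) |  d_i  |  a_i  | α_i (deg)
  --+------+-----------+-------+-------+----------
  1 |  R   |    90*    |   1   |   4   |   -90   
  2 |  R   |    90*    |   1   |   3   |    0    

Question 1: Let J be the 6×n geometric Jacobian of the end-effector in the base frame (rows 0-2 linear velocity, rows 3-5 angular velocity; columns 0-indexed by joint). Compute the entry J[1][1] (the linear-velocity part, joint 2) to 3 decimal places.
-3.000

axis z_1 = (-1.0000,0.0000,0.0000); lever o_n−o_1 = (-1.0000,0.0000,-3.0000)
cross product → J_v[:, 1] = (-0.0000,-3.0000,0.0000)
J_ω[:, 1] = z_1
entry J[1][1] = -3.0000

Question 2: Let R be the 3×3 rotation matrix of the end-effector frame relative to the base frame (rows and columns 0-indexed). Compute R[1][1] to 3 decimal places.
-1.000

End-effector y-axis (col 1 of R) = (-0.0000,-1.0000,-0.0000)
R[1][1] = -1.0000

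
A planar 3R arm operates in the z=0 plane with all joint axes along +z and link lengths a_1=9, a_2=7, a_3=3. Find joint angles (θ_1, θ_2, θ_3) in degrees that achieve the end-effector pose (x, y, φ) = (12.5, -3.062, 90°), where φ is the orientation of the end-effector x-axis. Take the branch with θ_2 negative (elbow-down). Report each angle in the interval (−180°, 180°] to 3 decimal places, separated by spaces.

0.001 -60.001 150.000

wrist centre = target − a_3·(cos φ, sin φ) = (12.5000, -6.0620)
cos θ_2 = (192.9978−9²−7²)/(2·9·7) = 0.5000; θ_2 = -60.0011° (elbow-down)
β = atan2(-6.0620,12.5000) = -25.8715°; ψ = atan2(-6.0622,12.4999) = -25.8727°
θ_1 = β − ψ = 0.0011°
θ_3 = φ − θ_1 − θ_2 = 150.0000° (wrapped to (-180°,180°])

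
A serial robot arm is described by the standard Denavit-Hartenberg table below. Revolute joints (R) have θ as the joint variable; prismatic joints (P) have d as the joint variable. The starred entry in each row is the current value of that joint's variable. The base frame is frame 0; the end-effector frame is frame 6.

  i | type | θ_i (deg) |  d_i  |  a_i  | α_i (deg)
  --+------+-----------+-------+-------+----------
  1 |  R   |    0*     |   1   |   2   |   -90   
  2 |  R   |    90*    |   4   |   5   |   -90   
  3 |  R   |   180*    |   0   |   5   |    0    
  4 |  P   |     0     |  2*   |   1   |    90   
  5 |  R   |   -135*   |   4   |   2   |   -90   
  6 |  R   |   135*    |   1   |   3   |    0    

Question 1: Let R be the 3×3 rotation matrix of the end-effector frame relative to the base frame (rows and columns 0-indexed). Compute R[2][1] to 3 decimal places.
End-effector y-axis (col 1 of R) = (-0.5000,-0.7071,0.5000)
R[2][1] = 0.5000

0.500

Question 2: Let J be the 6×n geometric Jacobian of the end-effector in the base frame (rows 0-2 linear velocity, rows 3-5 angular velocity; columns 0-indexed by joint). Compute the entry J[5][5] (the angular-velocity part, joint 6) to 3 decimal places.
axis z_5 = (0.7071,-0.0000,0.7071); lever o_n−o_5 = (-0.7929,2.1213,2.2071)
cross product → J_v[:, 5] = (-1.5000,-2.1213,1.5000)
J_ω[:, 5] = z_5
entry J[5][5] = 0.7071

0.707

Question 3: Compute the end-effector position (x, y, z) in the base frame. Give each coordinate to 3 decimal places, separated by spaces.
after link 1: o_1 = (2.0000, 0.0000, 1.0000)
after link 2: o_2 = (2.0000, 4.0000, -4.0000)
after link 3: o_3 = (2.0000, 4.0000, 1.0000)
after link 4: o_4 = (-0.0000, 4.0000, 2.0000)
after link 5: o_5 = (1.4142, -0.0000, 0.5858)
after link 6: o_6 = (0.6213, 2.1213, 2.7929)

0.621 2.121 2.793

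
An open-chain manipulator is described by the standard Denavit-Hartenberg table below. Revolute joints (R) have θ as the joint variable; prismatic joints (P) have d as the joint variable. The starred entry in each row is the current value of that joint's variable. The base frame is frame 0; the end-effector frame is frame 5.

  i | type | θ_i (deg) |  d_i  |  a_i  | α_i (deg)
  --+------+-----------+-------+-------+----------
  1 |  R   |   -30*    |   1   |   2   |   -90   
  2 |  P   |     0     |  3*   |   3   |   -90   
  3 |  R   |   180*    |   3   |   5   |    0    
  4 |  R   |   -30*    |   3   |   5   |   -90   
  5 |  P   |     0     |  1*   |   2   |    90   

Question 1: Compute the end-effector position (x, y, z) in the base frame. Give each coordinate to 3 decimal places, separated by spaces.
after link 1: o_1 = (1.7321, -1.0000, 1.0000)
after link 2: o_2 = (5.8301, 0.0981, 1.0000)
after link 3: o_3 = (1.5000, 2.5981, -2.0000)
after link 4: o_4 = (-3.5000, 2.5981, -5.0000)
after link 5: o_5 = (-5.5000, 3.5981, -5.0000)

-5.500 3.598 -5.000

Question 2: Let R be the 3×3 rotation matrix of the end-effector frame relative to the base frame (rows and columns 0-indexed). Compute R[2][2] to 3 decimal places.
-1.000

End-effector z-axis (col 2 of R) = (0.0000,0.0000,-1.0000)
R[2][2] = -1.0000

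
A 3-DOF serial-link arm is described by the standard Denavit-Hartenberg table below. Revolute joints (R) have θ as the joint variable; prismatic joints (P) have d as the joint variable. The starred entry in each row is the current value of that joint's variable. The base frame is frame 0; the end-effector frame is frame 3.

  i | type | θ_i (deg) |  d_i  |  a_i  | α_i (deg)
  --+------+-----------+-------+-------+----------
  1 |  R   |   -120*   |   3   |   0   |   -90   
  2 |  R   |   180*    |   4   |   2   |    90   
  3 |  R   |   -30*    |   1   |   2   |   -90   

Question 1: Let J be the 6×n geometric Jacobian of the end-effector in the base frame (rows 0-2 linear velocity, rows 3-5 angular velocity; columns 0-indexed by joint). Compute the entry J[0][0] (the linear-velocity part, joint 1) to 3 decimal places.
axis z_0 = ẑ; lever o_n−o_0 = (4.4641,1.7321,2.0000)
cross product → J_v[:, 0] = (-1.7321,4.4641,0.0000)
J_ω[:, 0] = z_0
entry J[0][0] = -1.7321

-1.732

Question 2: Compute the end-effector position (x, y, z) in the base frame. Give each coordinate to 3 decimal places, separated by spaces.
4.464 1.732 2.000

after link 1: o_1 = (0.0000, 0.0000, 3.0000)
after link 2: o_2 = (4.4641, -0.2679, 3.0000)
after link 3: o_3 = (4.4641, 1.7321, 2.0000)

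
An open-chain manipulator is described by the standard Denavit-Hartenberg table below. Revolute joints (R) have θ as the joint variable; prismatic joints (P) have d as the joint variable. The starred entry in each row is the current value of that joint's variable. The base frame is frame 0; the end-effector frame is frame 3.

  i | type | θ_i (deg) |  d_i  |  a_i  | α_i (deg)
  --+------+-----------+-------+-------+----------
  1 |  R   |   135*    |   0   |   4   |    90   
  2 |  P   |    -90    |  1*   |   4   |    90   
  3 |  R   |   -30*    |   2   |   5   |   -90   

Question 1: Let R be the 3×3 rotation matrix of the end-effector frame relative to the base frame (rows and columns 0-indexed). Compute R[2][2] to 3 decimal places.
End-effector z-axis (col 2 of R) = (0.6124,0.6124,-0.5000)
R[2][2] = -0.5000

-0.500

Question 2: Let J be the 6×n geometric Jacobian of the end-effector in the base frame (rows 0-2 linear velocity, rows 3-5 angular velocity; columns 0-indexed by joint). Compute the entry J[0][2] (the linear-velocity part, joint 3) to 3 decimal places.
3.062

axis z_2 = (0.7071,-0.7071,-0.0000); lever o_n−o_2 = (-0.3536,-3.1820,-4.3301)
cross product → J_v[:, 2] = (3.0619,3.0619,-2.5000)
J_ω[:, 2] = z_2
entry J[0][2] = 3.0619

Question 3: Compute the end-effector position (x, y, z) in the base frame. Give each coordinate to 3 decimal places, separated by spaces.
-2.475 0.354 -8.330

after link 1: o_1 = (-2.8284, 2.8284, 0.0000)
after link 2: o_2 = (-2.1213, 3.5355, -4.0000)
after link 3: o_3 = (-2.4749, 0.3536, -8.3301)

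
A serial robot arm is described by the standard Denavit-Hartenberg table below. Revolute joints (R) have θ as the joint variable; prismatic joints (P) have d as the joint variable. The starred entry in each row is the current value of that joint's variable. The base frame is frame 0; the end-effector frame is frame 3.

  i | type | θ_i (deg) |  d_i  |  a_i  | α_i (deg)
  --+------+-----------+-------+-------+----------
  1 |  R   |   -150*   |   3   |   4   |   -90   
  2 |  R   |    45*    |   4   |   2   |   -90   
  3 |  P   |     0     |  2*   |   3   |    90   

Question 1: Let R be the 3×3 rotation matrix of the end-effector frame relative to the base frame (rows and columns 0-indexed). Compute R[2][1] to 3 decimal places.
-0.707

End-effector y-axis (col 1 of R) = (0.6124,0.3536,-0.7071)
R[2][1] = -0.7071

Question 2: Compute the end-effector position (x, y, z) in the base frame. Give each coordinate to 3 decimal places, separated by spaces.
-3.301 -6.525 -1.950

after link 1: o_1 = (-3.4641, -2.0000, 3.0000)
after link 2: o_2 = (-2.6888, -6.1712, 1.5858)
after link 3: o_3 = (-3.3012, -6.5248, -1.9497)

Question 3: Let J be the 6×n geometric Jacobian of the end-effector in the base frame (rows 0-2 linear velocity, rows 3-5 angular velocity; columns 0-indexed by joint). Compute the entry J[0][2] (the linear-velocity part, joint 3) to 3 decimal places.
0.612

prismatic axis z_2 = (0.6124,0.3536,-0.7071)
J_v[:, 2] = z_2; J_ω[:, 2] = (0,0,0)
entry J[0][2] = 0.6124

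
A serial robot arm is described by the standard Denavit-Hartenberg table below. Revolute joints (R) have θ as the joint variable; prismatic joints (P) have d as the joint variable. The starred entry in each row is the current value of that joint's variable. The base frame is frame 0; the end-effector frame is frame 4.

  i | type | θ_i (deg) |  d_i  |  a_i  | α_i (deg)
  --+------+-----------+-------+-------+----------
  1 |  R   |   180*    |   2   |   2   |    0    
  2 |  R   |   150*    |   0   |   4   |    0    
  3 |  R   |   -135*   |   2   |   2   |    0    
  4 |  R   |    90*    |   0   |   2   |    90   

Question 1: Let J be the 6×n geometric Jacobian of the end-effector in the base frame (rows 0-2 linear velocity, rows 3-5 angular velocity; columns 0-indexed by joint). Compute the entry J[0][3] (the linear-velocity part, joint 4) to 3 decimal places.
axis z_3 = (0.0000,0.0000,1.0000); lever o_n−o_3 = (0.5176,-1.9319,0.0000)
cross product → J_v[:, 3] = (1.9319,0.5176,-0.0000)
J_ω[:, 3] = z_3
entry J[0][3] = 1.9319

1.932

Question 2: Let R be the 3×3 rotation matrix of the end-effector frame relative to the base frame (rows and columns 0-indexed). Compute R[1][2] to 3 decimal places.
-0.259

End-effector z-axis (col 2 of R) = (-0.9659,-0.2588,0.0000)
R[1][2] = -0.2588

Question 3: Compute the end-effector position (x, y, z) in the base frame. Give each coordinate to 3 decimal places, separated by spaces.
0.050 -4.449 4.000

after link 1: o_1 = (-2.0000, 0.0000, 2.0000)
after link 2: o_2 = (1.4641, -2.0000, 2.0000)
after link 3: o_3 = (-0.4678, -2.5176, 4.0000)
after link 4: o_4 = (0.0499, -4.4495, 4.0000)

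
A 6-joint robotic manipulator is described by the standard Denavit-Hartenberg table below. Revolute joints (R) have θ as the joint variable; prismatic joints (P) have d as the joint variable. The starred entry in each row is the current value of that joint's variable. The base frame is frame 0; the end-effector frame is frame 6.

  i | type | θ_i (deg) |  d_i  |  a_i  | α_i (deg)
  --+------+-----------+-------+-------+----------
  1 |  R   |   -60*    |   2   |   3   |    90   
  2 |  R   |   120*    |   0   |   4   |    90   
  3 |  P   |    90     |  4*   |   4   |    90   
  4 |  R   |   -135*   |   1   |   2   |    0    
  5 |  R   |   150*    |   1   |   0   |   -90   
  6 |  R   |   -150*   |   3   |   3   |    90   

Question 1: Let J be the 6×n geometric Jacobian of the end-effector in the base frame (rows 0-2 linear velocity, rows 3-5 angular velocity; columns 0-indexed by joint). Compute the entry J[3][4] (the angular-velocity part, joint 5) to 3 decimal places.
axis z_4 = (-0.2500,0.4330,0.8660); lever o_n−o_4 = (3.1844,1.0565,3.2777)
cross product → J_v[:, 4] = (0.5043,3.5772,-1.6430)
J_ω[:, 4] = z_4
entry J[3][4] = -0.2500

-0.250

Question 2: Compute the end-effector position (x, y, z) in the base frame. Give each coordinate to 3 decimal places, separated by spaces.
2.315 -2.609 10.901

after link 1: o_1 = (1.5000, -2.5981, 2.0000)
after link 2: o_2 = (0.5000, -0.8660, 5.4641)
after link 3: o_3 = (-1.2321, -5.8660, 7.4641)
after link 4: o_4 = (-0.8697, -3.6652, 7.6230)
after link 5: o_5 = (-1.1197, -3.2322, 8.4890)
after link 6: o_6 = (2.3147, -2.6087, 10.9008)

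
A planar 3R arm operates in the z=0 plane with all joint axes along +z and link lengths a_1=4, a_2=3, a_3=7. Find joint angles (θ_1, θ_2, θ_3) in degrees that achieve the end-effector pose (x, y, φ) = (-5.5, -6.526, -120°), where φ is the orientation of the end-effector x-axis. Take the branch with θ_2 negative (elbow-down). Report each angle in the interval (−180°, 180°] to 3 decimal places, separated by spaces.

wrist centre = target − a_3·(cos φ, sin φ) = (-2.0000, -0.4638)
cos θ_2 = (4.2151−4²−3²)/(2·4·3) = -0.8660; θ_2 = -150.0012° (elbow-down)
β = atan2(-0.4638,-2.0000) = -166.9433°; ψ = atan2(-1.4999,1.4019) = -46.9353°
θ_1 = β − ψ = -120.0080°
θ_3 = φ − θ_1 − θ_2 = 150.0092° (wrapped to (-180°,180°])

-120.008 -150.001 150.009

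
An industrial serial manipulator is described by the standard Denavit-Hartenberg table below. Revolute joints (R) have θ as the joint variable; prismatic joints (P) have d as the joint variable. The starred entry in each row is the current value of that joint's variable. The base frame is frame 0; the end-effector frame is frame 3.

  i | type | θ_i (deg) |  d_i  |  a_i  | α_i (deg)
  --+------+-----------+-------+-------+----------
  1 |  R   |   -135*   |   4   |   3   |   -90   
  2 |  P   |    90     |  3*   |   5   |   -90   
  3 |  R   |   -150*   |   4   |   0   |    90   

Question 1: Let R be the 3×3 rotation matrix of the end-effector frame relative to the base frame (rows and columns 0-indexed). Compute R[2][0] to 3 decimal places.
0.866

End-effector x-axis (col 0 of R) = (0.3536,-0.3536,0.8660)
R[2][0] = 0.8660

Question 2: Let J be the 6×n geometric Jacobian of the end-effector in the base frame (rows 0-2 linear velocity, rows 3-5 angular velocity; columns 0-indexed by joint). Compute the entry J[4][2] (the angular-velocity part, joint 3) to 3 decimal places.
axis z_2 = (0.7071,0.7071,-0.0000); lever o_n−o_2 = (2.8284,2.8284,-0.0000)
cross product → J_v[:, 2] = (0.0000,-0.0000,0.0000)
J_ω[:, 2] = z_2
entry J[4][2] = 0.7071

0.707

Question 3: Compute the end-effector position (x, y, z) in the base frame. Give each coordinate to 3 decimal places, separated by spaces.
after link 1: o_1 = (-2.1213, -2.1213, 4.0000)
after link 2: o_2 = (0.0000, -4.2426, -1.0000)
after link 3: o_3 = (2.8284, -1.4142, -1.0000)

2.828 -1.414 -1.000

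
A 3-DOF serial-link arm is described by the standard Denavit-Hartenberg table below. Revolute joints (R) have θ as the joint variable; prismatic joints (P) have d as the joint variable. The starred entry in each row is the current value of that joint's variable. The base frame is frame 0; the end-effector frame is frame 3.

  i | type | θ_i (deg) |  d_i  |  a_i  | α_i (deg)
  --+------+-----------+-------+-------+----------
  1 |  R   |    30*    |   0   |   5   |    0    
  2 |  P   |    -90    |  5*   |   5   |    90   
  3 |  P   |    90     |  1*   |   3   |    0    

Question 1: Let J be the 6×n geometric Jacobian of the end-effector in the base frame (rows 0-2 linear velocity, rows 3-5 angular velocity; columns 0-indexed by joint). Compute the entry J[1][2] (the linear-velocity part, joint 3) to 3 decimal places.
-0.500

prismatic axis z_2 = (-0.8660,-0.5000,0.0000)
J_v[:, 2] = z_2; J_ω[:, 2] = (0,0,0)
entry J[1][2] = -0.5000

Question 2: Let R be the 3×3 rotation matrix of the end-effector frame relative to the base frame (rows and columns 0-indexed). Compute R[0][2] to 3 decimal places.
End-effector z-axis (col 2 of R) = (-0.8660,-0.5000,0.0000)
R[0][2] = -0.8660

-0.866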